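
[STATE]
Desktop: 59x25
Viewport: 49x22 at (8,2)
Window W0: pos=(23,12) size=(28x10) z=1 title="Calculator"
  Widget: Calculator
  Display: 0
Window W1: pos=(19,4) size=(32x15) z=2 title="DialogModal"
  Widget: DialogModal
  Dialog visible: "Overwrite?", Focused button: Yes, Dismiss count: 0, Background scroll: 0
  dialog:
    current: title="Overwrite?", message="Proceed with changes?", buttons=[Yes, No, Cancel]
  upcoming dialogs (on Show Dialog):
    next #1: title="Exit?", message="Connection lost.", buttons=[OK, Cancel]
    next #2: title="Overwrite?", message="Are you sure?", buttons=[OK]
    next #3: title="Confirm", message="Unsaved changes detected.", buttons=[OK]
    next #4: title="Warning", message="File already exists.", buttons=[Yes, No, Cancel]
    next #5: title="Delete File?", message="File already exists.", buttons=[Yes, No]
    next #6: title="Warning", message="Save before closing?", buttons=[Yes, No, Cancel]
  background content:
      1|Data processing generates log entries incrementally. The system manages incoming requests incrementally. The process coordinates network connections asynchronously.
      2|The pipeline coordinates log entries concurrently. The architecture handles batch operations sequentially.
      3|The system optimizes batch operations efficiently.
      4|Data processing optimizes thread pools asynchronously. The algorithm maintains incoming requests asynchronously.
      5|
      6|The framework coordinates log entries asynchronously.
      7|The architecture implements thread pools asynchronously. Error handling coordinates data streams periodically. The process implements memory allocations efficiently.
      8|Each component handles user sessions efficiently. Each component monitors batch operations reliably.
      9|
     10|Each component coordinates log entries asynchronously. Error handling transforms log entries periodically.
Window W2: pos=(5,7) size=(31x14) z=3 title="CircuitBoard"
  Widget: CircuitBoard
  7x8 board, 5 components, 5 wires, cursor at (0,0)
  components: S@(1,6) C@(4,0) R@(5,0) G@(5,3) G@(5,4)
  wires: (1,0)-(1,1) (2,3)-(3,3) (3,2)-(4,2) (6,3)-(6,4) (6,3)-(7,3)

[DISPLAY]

                                                 
                                                 
           ┏━━━━━━━━━━━━━━━━━━━━━━━━━━━━━━┓      
           ┃ DialogModal                  ┃      
           ┠──────────────────────────────┨      
━━━━━━━━━━━━━━━━━━━━━━━━━━━┓generates log ┃      
ircuitBoard                ┃rdinates log e┃      
───────────────────────────┨izes batch ope┃      
 0 1 2 3 4 5 6             ┃──────────┐hre┃      
 [.]                       ┃ite?      │   ┃      
                           ┃ changes? │og ┃      
  · ─ ·                   S┃ Cancel   │ th┃      
                           ┃──────────┘ se┃      
              ·            ┃              ┃      
              │            ┃oordinates log┃      
          ·   ·            ┃              ┃      
          │                ┃━━━━━━━━━━━━━━┛      
  C       ·                ┃│ × │         ┃      
━━━━━━━━━━━━━━━━━━━━━━━━━━━┛┴───┘         ┃      
               ┗━━━━━━━━━━━━━━━━━━━━━━━━━━┛      
                                                 
                                                 


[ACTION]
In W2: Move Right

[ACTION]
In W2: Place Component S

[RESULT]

                                                 
                                                 
           ┏━━━━━━━━━━━━━━━━━━━━━━━━━━━━━━┓      
           ┃ DialogModal                  ┃      
           ┠──────────────────────────────┨      
━━━━━━━━━━━━━━━━━━━━━━━━━━━┓generates log ┃      
ircuitBoard                ┃rdinates log e┃      
───────────────────────────┨izes batch ope┃      
 0 1 2 3 4 5 6             ┃──────────┐hre┃      
     [S]                   ┃ite?      │   ┃      
                           ┃ changes? │og ┃      
  · ─ ·                   S┃ Cancel   │ th┃      
                           ┃──────────┘ se┃      
              ·            ┃              ┃      
              │            ┃oordinates log┃      
          ·   ·            ┃              ┃      
          │                ┃━━━━━━━━━━━━━━┛      
  C       ·                ┃│ × │         ┃      
━━━━━━━━━━━━━━━━━━━━━━━━━━━┛┴───┘         ┃      
               ┗━━━━━━━━━━━━━━━━━━━━━━━━━━┛      
                                                 
                                                 


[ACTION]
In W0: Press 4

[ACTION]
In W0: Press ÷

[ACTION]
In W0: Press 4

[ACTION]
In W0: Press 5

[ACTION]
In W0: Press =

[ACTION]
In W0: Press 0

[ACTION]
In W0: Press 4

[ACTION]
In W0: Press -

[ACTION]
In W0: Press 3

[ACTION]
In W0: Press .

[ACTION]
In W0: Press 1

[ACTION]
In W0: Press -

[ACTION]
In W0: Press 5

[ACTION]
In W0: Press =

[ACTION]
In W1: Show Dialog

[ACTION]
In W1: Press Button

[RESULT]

                                                 
                                                 
           ┏━━━━━━━━━━━━━━━━━━━━━━━━━━━━━━┓      
           ┃ DialogModal                  ┃      
           ┠──────────────────────────────┨      
━━━━━━━━━━━━━━━━━━━━━━━━━━━┓generates log ┃      
ircuitBoard                ┃rdinates log e┃      
───────────────────────────┨izes batch ope┃      
 0 1 2 3 4 5 6             ┃optimizes thre┃      
     [S]                   ┃              ┃      
                           ┃ordinates log ┃      
  · ─ ·                   S┃ implements th┃      
                           ┃andles user se┃      
              ·            ┃              ┃      
              │            ┃oordinates log┃      
          ·   ·            ┃              ┃      
          │                ┃━━━━━━━━━━━━━━┛      
  C       ·                ┃│ × │         ┃      
━━━━━━━━━━━━━━━━━━━━━━━━━━━┛┴───┘         ┃      
               ┗━━━━━━━━━━━━━━━━━━━━━━━━━━┛      
                                                 
                                                 


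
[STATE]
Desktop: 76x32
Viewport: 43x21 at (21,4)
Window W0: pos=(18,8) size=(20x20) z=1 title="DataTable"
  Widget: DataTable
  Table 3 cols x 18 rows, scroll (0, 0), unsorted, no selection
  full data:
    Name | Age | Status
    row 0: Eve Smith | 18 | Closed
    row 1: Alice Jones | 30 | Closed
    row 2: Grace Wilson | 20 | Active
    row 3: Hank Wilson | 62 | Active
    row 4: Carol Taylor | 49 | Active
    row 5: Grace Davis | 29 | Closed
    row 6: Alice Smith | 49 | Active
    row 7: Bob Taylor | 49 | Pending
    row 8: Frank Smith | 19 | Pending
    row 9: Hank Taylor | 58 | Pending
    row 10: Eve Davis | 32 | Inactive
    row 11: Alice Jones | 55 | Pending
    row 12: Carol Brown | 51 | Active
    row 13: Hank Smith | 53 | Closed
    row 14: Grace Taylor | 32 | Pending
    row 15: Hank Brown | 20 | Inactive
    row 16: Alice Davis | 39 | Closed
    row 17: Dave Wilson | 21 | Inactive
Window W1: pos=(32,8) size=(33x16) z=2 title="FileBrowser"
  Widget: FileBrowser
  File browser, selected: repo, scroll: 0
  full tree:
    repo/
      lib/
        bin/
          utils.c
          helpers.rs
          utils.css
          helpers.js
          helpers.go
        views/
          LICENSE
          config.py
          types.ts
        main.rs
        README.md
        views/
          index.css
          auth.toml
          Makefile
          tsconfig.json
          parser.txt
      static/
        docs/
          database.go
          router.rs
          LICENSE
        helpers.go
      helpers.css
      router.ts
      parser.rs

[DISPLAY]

                                           
                                           
                                           
                                           
━━━━━━━━━━━┏━━━━━━━━━━━━━━━━━━━━━━━━━━━━━━━
ataTable   ┃ FileBrowser                   
───────────┠───────────────────────────────
me        │┃> [-] repo/                    
──────────┼┃    [+] lib/                   
e Smith   │┃    [+] static/                
ice Jones │┃    helpers.css                
ace Wilson│┃    router.ts                  
nk Wilson │┃    parser.rs                  
rol Taylor│┃                               
ace Davis │┃                               
ice Smith │┃                               
b Taylor  │┃                               
ank Smith │┃                               
nk Taylor │┃                               
e Davis   │┗━━━━━━━━━━━━━━━━━━━━━━━━━━━━━━━
ice Jones │55 │P┃                          


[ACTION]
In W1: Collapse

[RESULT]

                                           
                                           
                                           
                                           
━━━━━━━━━━━┏━━━━━━━━━━━━━━━━━━━━━━━━━━━━━━━
ataTable   ┃ FileBrowser                   
───────────┠───────────────────────────────
me        │┃> [+] repo/                    
──────────┼┃                               
e Smith   │┃                               
ice Jones │┃                               
ace Wilson│┃                               
nk Wilson │┃                               
rol Taylor│┃                               
ace Davis │┃                               
ice Smith │┃                               
b Taylor  │┃                               
ank Smith │┃                               
nk Taylor │┃                               
e Davis   │┗━━━━━━━━━━━━━━━━━━━━━━━━━━━━━━━
ice Jones │55 │P┃                          


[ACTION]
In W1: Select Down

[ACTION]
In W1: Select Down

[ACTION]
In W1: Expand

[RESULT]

                                           
                                           
                                           
                                           
━━━━━━━━━━━┏━━━━━━━━━━━━━━━━━━━━━━━━━━━━━━━
ataTable   ┃ FileBrowser                   
───────────┠───────────────────────────────
me        │┃> [-] repo/                    
──────────┼┃    [+] lib/                   
e Smith   │┃    [+] static/                
ice Jones │┃    helpers.css                
ace Wilson│┃    router.ts                  
nk Wilson │┃    parser.rs                  
rol Taylor│┃                               
ace Davis │┃                               
ice Smith │┃                               
b Taylor  │┃                               
ank Smith │┃                               
nk Taylor │┃                               
e Davis   │┗━━━━━━━━━━━━━━━━━━━━━━━━━━━━━━━
ice Jones │55 │P┃                          


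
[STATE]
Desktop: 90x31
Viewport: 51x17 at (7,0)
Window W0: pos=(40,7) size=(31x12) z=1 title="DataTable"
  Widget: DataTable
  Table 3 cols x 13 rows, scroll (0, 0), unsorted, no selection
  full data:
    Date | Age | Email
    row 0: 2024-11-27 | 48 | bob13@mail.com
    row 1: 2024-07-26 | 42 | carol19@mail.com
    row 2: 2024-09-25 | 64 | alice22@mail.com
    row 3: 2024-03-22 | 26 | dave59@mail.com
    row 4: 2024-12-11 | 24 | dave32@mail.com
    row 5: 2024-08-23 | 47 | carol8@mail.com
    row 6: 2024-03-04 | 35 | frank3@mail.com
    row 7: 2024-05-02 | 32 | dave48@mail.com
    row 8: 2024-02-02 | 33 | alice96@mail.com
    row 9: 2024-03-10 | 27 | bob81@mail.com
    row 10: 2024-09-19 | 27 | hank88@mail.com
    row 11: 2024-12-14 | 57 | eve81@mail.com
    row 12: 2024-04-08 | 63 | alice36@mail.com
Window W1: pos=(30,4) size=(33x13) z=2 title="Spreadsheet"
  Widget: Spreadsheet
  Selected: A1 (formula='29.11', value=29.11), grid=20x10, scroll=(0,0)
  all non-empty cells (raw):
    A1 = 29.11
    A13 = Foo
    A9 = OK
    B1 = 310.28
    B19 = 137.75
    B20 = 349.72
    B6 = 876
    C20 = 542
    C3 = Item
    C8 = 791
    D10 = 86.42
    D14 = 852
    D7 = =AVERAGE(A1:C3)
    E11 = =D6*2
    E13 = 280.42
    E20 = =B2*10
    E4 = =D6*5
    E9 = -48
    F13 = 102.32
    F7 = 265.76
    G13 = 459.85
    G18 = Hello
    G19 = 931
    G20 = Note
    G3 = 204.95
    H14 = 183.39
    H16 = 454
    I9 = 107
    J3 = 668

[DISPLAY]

                                                   
                                                   
                                                   
                                                   
                       ┏━━━━━━━━━━━━━━━━━━━━━━━━━━━
                       ┃ Spreadsheet               
                       ┠───────────────────────────
                       ┃A1: 29.11                  
                       ┃       A       B       C   
                       ┃---------------------------
                       ┃  1  [29.11]  310.28       
                       ┃  2        0       0       
                       ┃  3        0       0Item   
                       ┃  4        0       0       
                       ┃  5        0       0       
                       ┃  6        0     876       
                       ┗━━━━━━━━━━━━━━━━━━━━━━━━━━━


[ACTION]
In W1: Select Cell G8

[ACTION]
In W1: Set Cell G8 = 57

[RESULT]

                                                   
                                                   
                                                   
                                                   
                       ┏━━━━━━━━━━━━━━━━━━━━━━━━━━━
                       ┃ Spreadsheet               
                       ┠───────────────────────────
                       ┃G8: 57                     
                       ┃       A       B       C   
                       ┃---------------------------
                       ┃  1    29.11  310.28       
                       ┃  2        0       0       
                       ┃  3        0       0Item   
                       ┃  4        0       0       
                       ┃  5        0       0       
                       ┃  6        0     876       
                       ┗━━━━━━━━━━━━━━━━━━━━━━━━━━━


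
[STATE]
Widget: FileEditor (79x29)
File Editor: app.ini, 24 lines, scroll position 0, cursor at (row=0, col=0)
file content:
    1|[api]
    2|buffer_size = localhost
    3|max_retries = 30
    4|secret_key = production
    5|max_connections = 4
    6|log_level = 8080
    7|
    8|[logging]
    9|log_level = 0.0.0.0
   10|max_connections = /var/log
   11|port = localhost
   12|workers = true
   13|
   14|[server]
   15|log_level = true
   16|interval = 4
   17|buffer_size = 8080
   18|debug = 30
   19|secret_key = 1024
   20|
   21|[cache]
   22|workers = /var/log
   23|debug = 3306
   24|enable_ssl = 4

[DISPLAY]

█api]                                                                         ▲
buffer_size = localhost                                                       █
max_retries = 30                                                              ░
secret_key = production                                                       ░
max_connections = 4                                                           ░
log_level = 8080                                                              ░
                                                                              ░
[logging]                                                                     ░
log_level = 0.0.0.0                                                           ░
max_connections = /var/log                                                    ░
port = localhost                                                              ░
workers = true                                                                ░
                                                                              ░
[server]                                                                      ░
log_level = true                                                              ░
interval = 4                                                                  ░
buffer_size = 8080                                                            ░
debug = 30                                                                    ░
secret_key = 1024                                                             ░
                                                                              ░
[cache]                                                                       ░
workers = /var/log                                                            ░
debug = 3306                                                                  ░
enable_ssl = 4                                                                ░
                                                                              ░
                                                                              ░
                                                                              ░
                                                                              ░
                                                                              ▼


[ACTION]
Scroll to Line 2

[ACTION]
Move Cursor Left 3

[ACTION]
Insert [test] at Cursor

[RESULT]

test█api]                                                                     ▲
buffer_size = localhost                                                       █
max_retries = 30                                                              ░
secret_key = production                                                       ░
max_connections = 4                                                           ░
log_level = 8080                                                              ░
                                                                              ░
[logging]                                                                     ░
log_level = 0.0.0.0                                                           ░
max_connections = /var/log                                                    ░
port = localhost                                                              ░
workers = true                                                                ░
                                                                              ░
[server]                                                                      ░
log_level = true                                                              ░
interval = 4                                                                  ░
buffer_size = 8080                                                            ░
debug = 30                                                                    ░
secret_key = 1024                                                             ░
                                                                              ░
[cache]                                                                       ░
workers = /var/log                                                            ░
debug = 3306                                                                  ░
enable_ssl = 4                                                                ░
                                                                              ░
                                                                              ░
                                                                              ░
                                                                              ░
                                                                              ▼


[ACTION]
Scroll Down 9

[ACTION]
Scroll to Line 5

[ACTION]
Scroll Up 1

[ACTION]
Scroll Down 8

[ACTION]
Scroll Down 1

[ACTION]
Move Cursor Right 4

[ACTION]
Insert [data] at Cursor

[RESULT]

test[apidata█                                                                 ▲
buffer_size = localhost                                                       █
max_retries = 30                                                              ░
secret_key = production                                                       ░
max_connections = 4                                                           ░
log_level = 8080                                                              ░
                                                                              ░
[logging]                                                                     ░
log_level = 0.0.0.0                                                           ░
max_connections = /var/log                                                    ░
port = localhost                                                              ░
workers = true                                                                ░
                                                                              ░
[server]                                                                      ░
log_level = true                                                              ░
interval = 4                                                                  ░
buffer_size = 8080                                                            ░
debug = 30                                                                    ░
secret_key = 1024                                                             ░
                                                                              ░
[cache]                                                                       ░
workers = /var/log                                                            ░
debug = 3306                                                                  ░
enable_ssl = 4                                                                ░
                                                                              ░
                                                                              ░
                                                                              ░
                                                                              ░
                                                                              ▼


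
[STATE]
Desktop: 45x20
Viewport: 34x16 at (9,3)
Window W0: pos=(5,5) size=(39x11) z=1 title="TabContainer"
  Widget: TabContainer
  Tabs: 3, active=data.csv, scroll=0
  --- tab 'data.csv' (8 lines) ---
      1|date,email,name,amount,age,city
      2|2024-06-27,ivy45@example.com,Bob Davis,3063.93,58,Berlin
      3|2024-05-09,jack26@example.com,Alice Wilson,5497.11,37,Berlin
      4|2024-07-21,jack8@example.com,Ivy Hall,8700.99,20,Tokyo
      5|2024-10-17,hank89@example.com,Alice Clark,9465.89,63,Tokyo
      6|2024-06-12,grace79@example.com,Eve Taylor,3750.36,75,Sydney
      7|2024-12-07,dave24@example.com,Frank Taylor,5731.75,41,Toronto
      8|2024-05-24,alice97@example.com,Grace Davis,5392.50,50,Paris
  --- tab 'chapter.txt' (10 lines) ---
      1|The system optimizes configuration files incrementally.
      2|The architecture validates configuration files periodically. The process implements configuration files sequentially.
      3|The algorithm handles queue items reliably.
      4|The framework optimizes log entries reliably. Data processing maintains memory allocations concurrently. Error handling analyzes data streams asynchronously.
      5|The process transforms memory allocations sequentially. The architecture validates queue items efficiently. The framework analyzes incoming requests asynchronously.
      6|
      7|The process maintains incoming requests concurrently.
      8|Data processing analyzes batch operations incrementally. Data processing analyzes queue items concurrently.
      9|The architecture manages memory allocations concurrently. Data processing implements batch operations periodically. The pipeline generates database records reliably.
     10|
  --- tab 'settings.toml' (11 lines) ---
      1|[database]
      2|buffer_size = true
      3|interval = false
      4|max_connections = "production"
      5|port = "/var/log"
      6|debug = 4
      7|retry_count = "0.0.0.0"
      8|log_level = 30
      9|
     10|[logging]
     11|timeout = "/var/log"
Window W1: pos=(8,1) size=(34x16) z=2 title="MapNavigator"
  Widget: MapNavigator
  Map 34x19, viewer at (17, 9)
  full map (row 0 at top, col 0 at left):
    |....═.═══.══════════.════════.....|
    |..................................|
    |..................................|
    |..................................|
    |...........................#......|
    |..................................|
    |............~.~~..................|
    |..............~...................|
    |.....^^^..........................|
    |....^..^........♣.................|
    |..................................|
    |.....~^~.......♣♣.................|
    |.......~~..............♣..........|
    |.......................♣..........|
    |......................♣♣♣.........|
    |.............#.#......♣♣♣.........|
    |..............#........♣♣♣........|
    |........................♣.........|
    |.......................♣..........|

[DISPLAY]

────────────────────────────────┨ 
................................┃ 
..........................#.....┃━
................................┃ 
...........~.~~.................┃─
.............~..................┃o
....^^^.........................┃─
...^..^........♣@...............┃ 
................................┃i
....~^~.......♣♣................┃W
......~~..............♣.........┃l
......................♣.........┃C
.....................♣♣♣........┃━
━━━━━━━━━━━━━━━━━━━━━━━━━━━━━━━━┛ 
                                  
                                  


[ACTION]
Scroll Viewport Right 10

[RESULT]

──────────────────────────────┨   
..............................┃   
........................#.....┃━┓ 
..............................┃ ┃ 
.........~.~~.................┃─┨ 
...........~..................┃o┃ 
..^^^.........................┃─┃ 
.^..^........♣@...............┃ ┃ 
..............................┃i┃ 
..~^~.......♣♣................┃W┃ 
....~~..............♣.........┃l┃ 
....................♣.........┃C┃ 
...................♣♣♣........┃━┛ 
━━━━━━━━━━━━━━━━━━━━━━━━━━━━━━┛   
                                  
                                  


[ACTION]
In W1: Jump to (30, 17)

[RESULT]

──────────────────────────────┨   
♣.................            ┃   
.......♣..........            ┃━┓ 
.......♣..........            ┃ ┃ 
......♣♣♣.........            ┃─┨ 
......♣♣♣.........            ┃o┃ 
.......♣♣♣........            ┃─┃ 
........♣.....@...            ┃ ┃ 
.......♣..........            ┃i┃ 
                              ┃W┃ 
                              ┃l┃ 
                              ┃C┃ 
                              ┃━┛ 
━━━━━━━━━━━━━━━━━━━━━━━━━━━━━━┛   
                                  
                                  


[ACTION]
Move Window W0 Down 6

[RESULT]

──────────────────────────────┨   
♣.................            ┃   
.......♣..........            ┃   
.......♣..........            ┃   
......♣♣♣.........            ┃   
......♣♣♣.........            ┃   
.......♣♣♣........            ┃━┓ 
........♣.....@...            ┃ ┃ 
.......♣..........            ┃─┨ 
                              ┃o┃ 
                              ┃─┃ 
                              ┃ ┃ 
                              ┃i┃ 
━━━━━━━━━━━━━━━━━━━━━━━━━━━━━━┛W┃ 
07-21,jack8@example.com,Ivy Hall┃ 
10-17,hank89@example.com,Alice C┃ 


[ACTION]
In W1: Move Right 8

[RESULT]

──────────────────────────────┨   
...............               ┃   
....♣..........               ┃   
....♣..........               ┃   
...♣♣♣.........               ┃   
...♣♣♣.........               ┃   
....♣♣♣........               ┃━┓ 
.....♣........@               ┃ ┃ 
....♣..........               ┃─┨ 
                              ┃o┃ 
                              ┃─┃ 
                              ┃ ┃ 
                              ┃i┃ 
━━━━━━━━━━━━━━━━━━━━━━━━━━━━━━┛W┃ 
07-21,jack8@example.com,Ivy Hall┃ 
10-17,hank89@example.com,Alice C┃ 


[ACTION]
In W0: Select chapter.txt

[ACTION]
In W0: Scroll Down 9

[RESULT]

──────────────────────────────┨   
...............               ┃   
....♣..........               ┃   
....♣..........               ┃   
...♣♣♣.........               ┃   
...♣♣♣.........               ┃   
....♣♣♣........               ┃━┓ 
.....♣........@               ┃ ┃ 
....♣..........               ┃─┨ 
                              ┃o┃ 
                              ┃─┃ 
                              ┃ ┃ 
                              ┃ ┃ 
━━━━━━━━━━━━━━━━━━━━━━━━━━━━━━┛ ┃ 
                                ┃ 
                                ┃ 


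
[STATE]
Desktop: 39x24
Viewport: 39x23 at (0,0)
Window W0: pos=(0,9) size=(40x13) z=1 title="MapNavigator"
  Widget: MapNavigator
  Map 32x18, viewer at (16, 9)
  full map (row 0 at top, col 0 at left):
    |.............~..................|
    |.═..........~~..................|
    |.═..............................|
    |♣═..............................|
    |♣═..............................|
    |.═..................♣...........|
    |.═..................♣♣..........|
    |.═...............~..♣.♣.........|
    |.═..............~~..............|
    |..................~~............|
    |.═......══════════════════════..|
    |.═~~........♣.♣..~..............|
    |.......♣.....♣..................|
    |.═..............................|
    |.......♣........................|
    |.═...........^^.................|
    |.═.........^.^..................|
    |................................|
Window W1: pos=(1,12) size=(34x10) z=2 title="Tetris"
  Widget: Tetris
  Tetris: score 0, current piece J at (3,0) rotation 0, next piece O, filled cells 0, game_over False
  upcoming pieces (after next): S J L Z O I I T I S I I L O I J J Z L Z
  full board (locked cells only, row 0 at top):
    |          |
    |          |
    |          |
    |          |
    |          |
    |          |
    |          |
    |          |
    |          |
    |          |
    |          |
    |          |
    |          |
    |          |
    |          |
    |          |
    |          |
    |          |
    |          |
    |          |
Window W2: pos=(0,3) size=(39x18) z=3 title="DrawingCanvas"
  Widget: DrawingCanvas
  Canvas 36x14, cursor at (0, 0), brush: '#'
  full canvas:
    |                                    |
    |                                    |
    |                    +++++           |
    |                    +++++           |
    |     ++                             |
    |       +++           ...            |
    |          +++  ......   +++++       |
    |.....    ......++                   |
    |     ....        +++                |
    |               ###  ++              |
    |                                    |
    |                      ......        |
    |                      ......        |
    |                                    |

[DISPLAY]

                                       
                                       
                                       
┏━━━━━━━━━━━━━━━━━━━━━━━━━━━━━━━━━━━━━┓
┃ DrawingCanvas                       ┃
┠─────────────────────────────────────┨
┃+                                    ┃
┃                                     ┃
┃                    +++++            ┃
┃                    +++++            ┃
┃     ++                              ┃
┃       +++           ...             ┃
┃          +++  ......   +++++        ┃
┃.....    ......++                    ┃
┃     ....        +++                 ┃
┃               ###  ++               ┃
┃                                     ┃
┃                      ......         ┃
┃                      ......         ┃
┃                                     ┃
┗━━━━━━━━━━━━━━━━━━━━━━━━━━━━━━━━━━━━━┛
┗┗━━━━━━━━━━━━━━━━━━━━━━━━━━━━━━━━┛━━━━
                                       


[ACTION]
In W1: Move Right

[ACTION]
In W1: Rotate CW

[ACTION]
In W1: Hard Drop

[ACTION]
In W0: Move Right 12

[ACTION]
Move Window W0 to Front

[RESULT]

                                       
                                       
                                       
┏━━━━━━━━━━━━━━━━━━━━━━━━━━━━━━━━━━━━━┓
┃ DrawingCanvas                       ┃
┠─────────────────────────────────────┨
┃+                                    ┃
┃                                     ┃
┃                    +++++            ┃
┏━━━━━━━━━━━━━━━━━━━━━━━━━━━━━━━━━━━━━━
┃ MapNavigator                         
┠──────────────────────────────────────
┃...........♣...........               
┃...........♣♣..........               
┃........~..♣.♣.........               
┃.......~~..............               
┃.........~~........@...               
┃═════════════════════..               
┃...♣.♣..~..............               
┃....♣..................               
┃.......................               
┗━━━━━━━━━━━━━━━━━━━━━━━━━━━━━━━━━━━━━━
                                       


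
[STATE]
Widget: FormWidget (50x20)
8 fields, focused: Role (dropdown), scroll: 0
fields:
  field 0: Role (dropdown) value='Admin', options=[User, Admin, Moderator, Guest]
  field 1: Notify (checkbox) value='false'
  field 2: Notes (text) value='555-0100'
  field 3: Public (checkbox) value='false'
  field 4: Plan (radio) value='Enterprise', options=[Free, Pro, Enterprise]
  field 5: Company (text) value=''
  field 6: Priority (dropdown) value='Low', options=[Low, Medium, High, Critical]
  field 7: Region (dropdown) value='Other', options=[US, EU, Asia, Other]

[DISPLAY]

> Role:       [Admin                            ▼]
  Notify:     [ ]                                 
  Notes:      [555-0100                          ]
  Public:     [ ]                                 
  Plan:       ( ) Free  ( ) Pro  (●) Enterprise   
  Company:    [                                  ]
  Priority:   [Low                              ▼]
  Region:     [Other                            ▼]
                                                  
                                                  
                                                  
                                                  
                                                  
                                                  
                                                  
                                                  
                                                  
                                                  
                                                  
                                                  


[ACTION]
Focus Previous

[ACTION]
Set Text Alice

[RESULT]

  Role:       [Admin                            ▼]
  Notify:     [ ]                                 
  Notes:      [555-0100                          ]
  Public:     [ ]                                 
  Plan:       ( ) Free  ( ) Pro  (●) Enterprise   
  Company:    [                                  ]
  Priority:   [Low                              ▼]
> Region:     [Other                            ▼]
                                                  
                                                  
                                                  
                                                  
                                                  
                                                  
                                                  
                                                  
                                                  
                                                  
                                                  
                                                  


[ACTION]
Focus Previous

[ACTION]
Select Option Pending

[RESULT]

  Role:       [Admin                            ▼]
  Notify:     [ ]                                 
  Notes:      [555-0100                          ]
  Public:     [ ]                                 
  Plan:       ( ) Free  ( ) Pro  (●) Enterprise   
  Company:    [                                  ]
> Priority:   [Low                              ▼]
  Region:     [Other                            ▼]
                                                  
                                                  
                                                  
                                                  
                                                  
                                                  
                                                  
                                                  
                                                  
                                                  
                                                  
                                                  


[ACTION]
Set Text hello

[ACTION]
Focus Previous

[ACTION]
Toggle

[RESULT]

  Role:       [Admin                            ▼]
  Notify:     [ ]                                 
  Notes:      [555-0100                          ]
  Public:     [ ]                                 
  Plan:       ( ) Free  ( ) Pro  (●) Enterprise   
> Company:    [                                  ]
  Priority:   [Low                              ▼]
  Region:     [Other                            ▼]
                                                  
                                                  
                                                  
                                                  
                                                  
                                                  
                                                  
                                                  
                                                  
                                                  
                                                  
                                                  
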